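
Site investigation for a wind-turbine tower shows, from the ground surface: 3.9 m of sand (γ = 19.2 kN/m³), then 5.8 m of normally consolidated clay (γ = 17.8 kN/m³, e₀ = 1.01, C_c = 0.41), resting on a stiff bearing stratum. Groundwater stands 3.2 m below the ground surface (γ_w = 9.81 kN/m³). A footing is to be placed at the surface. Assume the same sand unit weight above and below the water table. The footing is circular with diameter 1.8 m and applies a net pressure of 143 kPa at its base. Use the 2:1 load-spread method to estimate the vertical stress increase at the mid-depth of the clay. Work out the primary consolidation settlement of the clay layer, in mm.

Mid-depth of clay below the ground surface: z = 3.9 + 5.8/2 = 6.8 m.
Total vertical stress at mid-clay: σ_v = 19.2×3.9 + 17.8×2.9 = 126.5 kPa.
Pore pressure: u = 9.81×(6.8 − 3.2) = 35.316 kPa.
Initial effective stress: σ'_0 = σ_v − u = 126.5 − 35.316 = 91.184 kPa.
Stress increase at mid-clay by the 2:1 spreading method:
Δσ ≈ qD²/(D+z)² = 143×1.8²/(1.8+6.8)² = 6.2645 kPa
Final effective stress: σ'_f = σ'_0 + Δσ = 91.184 + 6.2645 = 97.448 kPa.
Normally consolidated clay, so the full stress increment lies on the virgin compression line:
S_c = C_c·H/(1+e₀)·log₁₀(σ'_f/σ'_0) = 0.41×5.8/(1+1.01)×log₁₀(97.448/91.184)
    = 1.1831 × 0.028854 = 0.03414 m

S_c ≈ 34.1 mm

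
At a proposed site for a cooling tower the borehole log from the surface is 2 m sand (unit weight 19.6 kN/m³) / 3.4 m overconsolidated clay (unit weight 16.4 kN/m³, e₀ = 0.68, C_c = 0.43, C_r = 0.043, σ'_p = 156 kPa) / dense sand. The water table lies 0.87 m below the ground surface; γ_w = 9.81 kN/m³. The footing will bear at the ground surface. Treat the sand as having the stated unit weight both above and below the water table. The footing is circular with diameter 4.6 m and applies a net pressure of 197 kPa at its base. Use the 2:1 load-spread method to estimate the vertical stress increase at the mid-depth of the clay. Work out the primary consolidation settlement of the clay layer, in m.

Mid-depth of clay below the ground surface: z = 2 + 3.4/2 = 3.7 m.
Total vertical stress at mid-clay: σ_v = 19.6×2 + 16.4×1.7 = 67.08 kPa.
Pore pressure: u = 9.81×(3.7 − 0.87) = 27.762 kPa.
Initial effective stress: σ'_0 = σ_v − u = 67.08 − 27.762 = 39.318 kPa.
Stress increase at mid-clay by the 2:1 spreading method:
Δσ ≈ qD²/(D+z)² = 197×4.6²/(4.6+3.7)² = 60.51 kPa
Final effective stress: σ'_f = 39.318 + 60.51 = 99.828 kPa.
σ'_f = 99.828 ≤ σ'_p = 156 kPa, so the clay remains overconsolidated and only the recompression index applies:
S_c = C_r·H/(1+e₀)·log₁₀(σ'_f/σ'_0) = 0.043×3.4/1.68×log₁₀(99.828/39.318)
    = 0.087023 × 0.40466 = 0.03521 m

S_c ≈ 0.0352 m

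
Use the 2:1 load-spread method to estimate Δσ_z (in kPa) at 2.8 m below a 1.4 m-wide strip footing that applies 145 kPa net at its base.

Δσ_z ≈ 48.3 kPa

By the 2:1 method the load spreads at 1 horizontal : 2 vertical, so at depth z the loaded area has grown by z in each plan dimension:
Δσ = qB/(B+z) = 145×1.4/(1.4+2.8) = 48.333 kPa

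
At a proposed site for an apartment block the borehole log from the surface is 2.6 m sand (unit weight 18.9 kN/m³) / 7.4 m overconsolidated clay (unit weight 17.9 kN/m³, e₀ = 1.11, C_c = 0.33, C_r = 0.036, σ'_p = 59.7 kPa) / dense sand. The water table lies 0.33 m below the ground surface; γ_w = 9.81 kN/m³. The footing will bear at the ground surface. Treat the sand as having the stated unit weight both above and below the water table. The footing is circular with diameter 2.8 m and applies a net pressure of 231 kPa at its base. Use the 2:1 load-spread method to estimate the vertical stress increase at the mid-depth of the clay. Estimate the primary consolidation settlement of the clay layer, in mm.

Mid-depth of clay below the ground surface: z = 2.6 + 7.4/2 = 6.3 m.
Total vertical stress at mid-clay: σ_v = 18.9×2.6 + 17.9×3.7 = 115.37 kPa.
Pore pressure: u = 9.81×(6.3 − 0.33) = 58.566 kPa.
Initial effective stress: σ'_0 = σ_v − u = 115.37 − 58.566 = 56.804 kPa.
Stress increase at mid-clay by the 2:1 spreading method:
Δσ ≈ qD²/(D+z)² = 231×2.8²/(2.8+6.3)² = 21.87 kPa
Final effective stress: σ'_f = 56.804 + 21.87 = 78.674 kPa.
σ'_f = 78.674 > σ'_p = 59.7 kPa, so the stress path crosses the preconsolidation pressure — recompression up to σ'_p, then virgin compression beyond:
S_c = H/(1+e₀)·[C_r·log₁₀(σ'_p/σ'_0) + C_c·log₁₀(σ'_f/σ'_p)]
    = 7.4/2.11 × [0.036×log₁₀(59.7/56.804) + 0.33×log₁₀(78.674/59.7)]
    = 3.5071 × [0.00077743 + 0.039553] = 0.1414 m

S_c ≈ 141 mm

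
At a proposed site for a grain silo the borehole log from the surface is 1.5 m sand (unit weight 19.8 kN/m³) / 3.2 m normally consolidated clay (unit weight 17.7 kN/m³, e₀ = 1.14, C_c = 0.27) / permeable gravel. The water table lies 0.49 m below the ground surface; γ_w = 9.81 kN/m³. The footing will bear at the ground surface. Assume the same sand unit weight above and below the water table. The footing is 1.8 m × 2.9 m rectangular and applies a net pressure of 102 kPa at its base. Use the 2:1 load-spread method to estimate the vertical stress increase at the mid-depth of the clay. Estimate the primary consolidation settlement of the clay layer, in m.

Mid-depth of clay below the ground surface: z = 1.5 + 3.2/2 = 3.1 m.
Total vertical stress at mid-clay: σ_v = 19.8×1.5 + 17.7×1.6 = 58.02 kPa.
Pore pressure: u = 9.81×(3.1 − 0.49) = 25.604 kPa.
Initial effective stress: σ'_0 = σ_v − u = 58.02 − 25.604 = 32.416 kPa.
Stress increase at mid-clay by the 2:1 spreading method:
Δσ = qBL/((B+z)(L+z)) = 102×1.8×2.9/((1.8+3.1)(2.9+3.1)) = 18.11 kPa
Final effective stress: σ'_f = σ'_0 + Δσ = 32.416 + 18.11 = 50.526 kPa.
Normally consolidated clay, so the full stress increment lies on the virgin compression line:
S_c = C_c·H/(1+e₀)·log₁₀(σ'_f/σ'_0) = 0.27×3.2/(1+1.14)×log₁₀(50.526/32.416)
    = 0.40374 × 0.19276 = 0.07782 m

S_c ≈ 0.0778 m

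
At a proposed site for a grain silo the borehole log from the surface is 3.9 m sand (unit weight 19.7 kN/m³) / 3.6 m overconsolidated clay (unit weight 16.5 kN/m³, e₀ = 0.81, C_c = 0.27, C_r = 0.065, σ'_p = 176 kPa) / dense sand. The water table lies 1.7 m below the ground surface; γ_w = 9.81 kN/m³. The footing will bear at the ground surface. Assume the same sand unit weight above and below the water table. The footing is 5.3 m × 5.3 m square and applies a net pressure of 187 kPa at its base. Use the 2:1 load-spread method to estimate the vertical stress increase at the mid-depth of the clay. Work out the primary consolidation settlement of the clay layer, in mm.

S_c ≈ 28 mm

Mid-depth of clay below the ground surface: z = 3.9 + 3.6/2 = 5.7 m.
Total vertical stress at mid-clay: σ_v = 19.7×3.9 + 16.5×1.8 = 106.53 kPa.
Pore pressure: u = 9.81×(5.7 − 1.7) = 39.24 kPa.
Initial effective stress: σ'_0 = σ_v − u = 106.53 − 39.24 = 67.29 kPa.
Stress increase at mid-clay by the 2:1 spreading method:
Δσ = qBL/((B+z)(L+z)) = 187×5.3×5.3/((5.3+5.7)(5.3+5.7)) = 43.412 kPa
Final effective stress: σ'_f = 67.29 + 43.412 = 110.7 kPa.
σ'_f = 110.7 ≤ σ'_p = 176 kPa, so the clay remains overconsolidated and only the recompression index applies:
S_c = C_r·H/(1+e₀)·log₁₀(σ'_f/σ'_0) = 0.065×3.6/1.81×log₁₀(110.7/67.29)
    = 0.12929 × 0.2162 = 0.02795 m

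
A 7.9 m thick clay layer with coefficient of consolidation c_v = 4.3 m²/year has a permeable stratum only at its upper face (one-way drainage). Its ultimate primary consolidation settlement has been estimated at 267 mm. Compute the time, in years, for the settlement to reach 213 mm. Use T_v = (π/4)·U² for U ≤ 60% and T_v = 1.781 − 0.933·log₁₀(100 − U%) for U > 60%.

t ≈ 8.17 years

Drainage path length: H_d = H = 7.9 m (single drainage).
U = S(t)/S_ult = 213/267 = 0.7978.
U > 60%: T_v = 1.781 − 0.933·log₁₀(100 − 79.775) = 0.56261.
t = T_v·H_d²/c_v = 0.56261×7.9²/4.3 = 8.166 years.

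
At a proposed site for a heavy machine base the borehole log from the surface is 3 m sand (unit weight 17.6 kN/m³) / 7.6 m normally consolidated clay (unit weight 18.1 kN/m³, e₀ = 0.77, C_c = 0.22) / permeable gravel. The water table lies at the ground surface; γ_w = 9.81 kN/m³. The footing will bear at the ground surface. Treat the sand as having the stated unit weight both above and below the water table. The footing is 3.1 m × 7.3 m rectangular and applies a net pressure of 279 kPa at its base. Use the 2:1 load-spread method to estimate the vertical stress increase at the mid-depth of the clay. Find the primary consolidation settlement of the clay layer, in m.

Mid-depth of clay below the ground surface: z = 3 + 7.6/2 = 6.8 m.
Total vertical stress at mid-clay: σ_v = 17.6×3 + 18.1×3.8 = 121.58 kPa.
Pore pressure: u = 9.81×(6.8 − 0) = 66.708 kPa.
Initial effective stress: σ'_0 = σ_v − u = 121.58 − 66.708 = 54.872 kPa.
Stress increase at mid-clay by the 2:1 spreading method:
Δσ = qBL/((B+z)(L+z)) = 279×3.1×7.3/((3.1+6.8)(7.3+6.8)) = 45.231 kPa
Final effective stress: σ'_f = σ'_0 + Δσ = 54.872 + 45.231 = 100.1 kPa.
Normally consolidated clay, so the full stress increment lies on the virgin compression line:
S_c = C_c·H/(1+e₀)·log₁₀(σ'_f/σ'_0) = 0.22×7.6/(1+0.77)×log₁₀(100.1/54.872)
    = 0.94463 × 0.26108 = 0.2466 m

S_c ≈ 0.247 m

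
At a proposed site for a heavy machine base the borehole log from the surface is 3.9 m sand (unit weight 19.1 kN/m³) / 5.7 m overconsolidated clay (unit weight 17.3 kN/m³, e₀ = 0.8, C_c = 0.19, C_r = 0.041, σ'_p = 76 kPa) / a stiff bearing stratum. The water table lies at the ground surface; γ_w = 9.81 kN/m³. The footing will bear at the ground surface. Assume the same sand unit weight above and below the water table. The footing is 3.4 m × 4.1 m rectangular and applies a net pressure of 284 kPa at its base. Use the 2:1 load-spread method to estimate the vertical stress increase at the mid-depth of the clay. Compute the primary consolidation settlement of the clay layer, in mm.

S_c ≈ 69.9 mm

Mid-depth of clay below the ground surface: z = 3.9 + 5.7/2 = 6.75 m.
Total vertical stress at mid-clay: σ_v = 19.1×3.9 + 17.3×2.85 = 123.8 kPa.
Pore pressure: u = 9.81×(6.75 − 0) = 66.218 kPa.
Initial effective stress: σ'_0 = σ_v − u = 123.8 − 66.218 = 57.582 kPa.
Stress increase at mid-clay by the 2:1 spreading method:
Δσ = qBL/((B+z)(L+z)) = 284×3.4×4.1/((3.4+6.75)(4.1+6.75)) = 35.949 kPa
Final effective stress: σ'_f = 57.582 + 35.949 = 93.531 kPa.
σ'_f = 93.531 > σ'_p = 76 kPa, so the stress path crosses the preconsolidation pressure — recompression up to σ'_p, then virgin compression beyond:
S_c = H/(1+e₀)·[C_r·log₁₀(σ'_p/σ'_0) + C_c·log₁₀(σ'_f/σ'_p)]
    = 5.7/1.8 × [0.041×log₁₀(76/57.582) + 0.19×log₁₀(93.531/76)]
    = 3.1667 × [0.0049416 + 0.017127] = 0.06988 m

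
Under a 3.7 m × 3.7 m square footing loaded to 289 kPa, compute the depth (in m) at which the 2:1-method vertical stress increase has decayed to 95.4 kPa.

z ≈ 2.74 m

2:1 spreading — at depth z the loaded area has grown by z in each plan dimension:
qB²/(B+z)² = Δσ_z ⇒ z = B(√(q/Δσ_z) − 1) = 3.7×(√(289/95.4) − 1) = 2.74 m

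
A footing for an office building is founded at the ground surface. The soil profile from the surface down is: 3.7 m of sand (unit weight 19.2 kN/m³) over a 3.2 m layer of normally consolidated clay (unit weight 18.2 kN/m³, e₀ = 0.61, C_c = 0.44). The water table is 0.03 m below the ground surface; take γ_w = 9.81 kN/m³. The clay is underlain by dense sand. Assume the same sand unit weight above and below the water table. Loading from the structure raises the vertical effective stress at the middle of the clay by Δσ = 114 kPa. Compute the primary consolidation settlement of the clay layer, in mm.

S_c ≈ 459 mm

Mid-depth of clay below the ground surface: z = 3.7 + 3.2/2 = 5.3 m.
Total vertical stress at mid-clay: σ_v = 19.2×3.7 + 18.2×1.6 = 100.16 kPa.
Pore pressure: u = 9.81×(5.3 − 0.03) = 51.699 kPa.
Initial effective stress: σ'_0 = σ_v − u = 100.16 − 51.699 = 48.461 kPa.
Final effective stress: σ'_f = σ'_0 + Δσ = 48.461 + 114 = 162.46 kPa.
Normally consolidated clay, so the full stress increment lies on the virgin compression line:
S_c = C_c·H/(1+e₀)·log₁₀(σ'_f/σ'_0) = 0.44×3.2/(1+0.61)×log₁₀(162.46/48.461)
    = 0.87453 × 0.52535 = 0.4594 m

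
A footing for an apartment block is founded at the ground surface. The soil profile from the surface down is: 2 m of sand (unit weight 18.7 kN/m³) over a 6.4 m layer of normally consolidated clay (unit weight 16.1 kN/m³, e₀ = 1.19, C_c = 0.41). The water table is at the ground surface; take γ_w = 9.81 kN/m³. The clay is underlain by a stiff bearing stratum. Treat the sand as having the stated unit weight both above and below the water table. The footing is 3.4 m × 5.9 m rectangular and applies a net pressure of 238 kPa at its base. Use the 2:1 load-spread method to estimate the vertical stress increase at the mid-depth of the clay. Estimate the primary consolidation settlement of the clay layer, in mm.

Mid-depth of clay below the ground surface: z = 2 + 6.4/2 = 5.2 m.
Total vertical stress at mid-clay: σ_v = 18.7×2 + 16.1×3.2 = 88.92 kPa.
Pore pressure: u = 9.81×(5.2 − 0) = 51.012 kPa.
Initial effective stress: σ'_0 = σ_v − u = 88.92 − 51.012 = 37.908 kPa.
Stress increase at mid-clay by the 2:1 spreading method:
Δσ = qBL/((B+z)(L+z)) = 238×3.4×5.9/((3.4+5.2)(5.9+5.2)) = 50.013 kPa
Final effective stress: σ'_f = σ'_0 + Δσ = 37.908 + 50.013 = 87.921 kPa.
Normally consolidated clay, so the full stress increment lies on the virgin compression line:
S_c = C_c·H/(1+e₀)·log₁₀(σ'_f/σ'_0) = 0.41×6.4/(1+1.19)×log₁₀(87.921/37.908)
    = 1.1982 × 0.36536 = 0.4378 m

S_c ≈ 438 mm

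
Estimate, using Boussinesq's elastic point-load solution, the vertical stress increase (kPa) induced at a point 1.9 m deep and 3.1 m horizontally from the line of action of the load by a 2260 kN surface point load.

Δσ_z ≈ 11.6 kPa

Boussinesq vertical stress below a point load on an elastic half-space:
Δσ_z = 3P/(2πz²) · [1 + (r/z)²]^(−5/2)
r/z = 3.1/1.9 = 1.6316; [1+(r/z)²]^(−5/2) = 0.038966.
Δσ_z = 3×2260/(2π×1.9²) × 0.038966 = 298.91 × 0.038966 = 11.65 kPa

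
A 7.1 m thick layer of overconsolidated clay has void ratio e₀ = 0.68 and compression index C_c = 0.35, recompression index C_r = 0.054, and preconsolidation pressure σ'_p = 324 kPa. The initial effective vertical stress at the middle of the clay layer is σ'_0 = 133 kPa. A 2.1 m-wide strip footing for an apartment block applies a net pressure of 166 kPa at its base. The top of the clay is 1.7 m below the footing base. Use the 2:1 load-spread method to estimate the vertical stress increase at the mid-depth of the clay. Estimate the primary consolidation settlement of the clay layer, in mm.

Mid-depth of clay below the footing base: z = 1.7 + 7.1/2 = 5.25 m.
Stress increase at mid-clay by the 2:1 spreading method:
Δσ = qB/(B+z) = 166×2.1/(2.1+5.25) = 47.429 kPa
Final effective stress: σ'_f = 133 + 47.429 = 180.43 kPa.
σ'_f = 180.43 ≤ σ'_p = 324 kPa, so the clay remains overconsolidated and only the recompression index applies:
S_c = C_r·H/(1+e₀)·log₁₀(σ'_f/σ'_0) = 0.054×7.1/1.68×log₁₀(180.43/133)
    = 0.22821 × 0.13246 = 0.03023 m

S_c ≈ 30.2 mm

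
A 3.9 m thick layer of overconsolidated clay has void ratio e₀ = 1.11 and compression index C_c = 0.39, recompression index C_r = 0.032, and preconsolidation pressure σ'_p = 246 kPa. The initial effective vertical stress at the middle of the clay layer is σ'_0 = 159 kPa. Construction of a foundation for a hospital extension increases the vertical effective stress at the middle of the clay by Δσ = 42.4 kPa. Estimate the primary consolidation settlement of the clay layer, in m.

Final effective stress: σ'_f = 159 + 42.4 = 201.4 kPa.
σ'_f = 201.4 ≤ σ'_p = 246 kPa, so the clay remains overconsolidated and only the recompression index applies:
S_c = C_r·H/(1+e₀)·log₁₀(σ'_f/σ'_0) = 0.032×3.9/2.11×log₁₀(201.4/159)
    = 0.059146 × 0.10266 = 0.006072 m

S_c ≈ 0.00607 m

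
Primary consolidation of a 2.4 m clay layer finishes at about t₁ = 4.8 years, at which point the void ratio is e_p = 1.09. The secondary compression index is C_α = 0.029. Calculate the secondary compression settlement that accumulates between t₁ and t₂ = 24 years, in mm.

S_s ≈ 23.3 mm

Secondary compression: S_s = C_α·H/(1+e_p)·log₁₀(t₂/t₁)
S_s = 0.029×2.4/(1+1.09)×log₁₀(24/4.8)
    = 0.0333 × 0.699 = 0.02328 m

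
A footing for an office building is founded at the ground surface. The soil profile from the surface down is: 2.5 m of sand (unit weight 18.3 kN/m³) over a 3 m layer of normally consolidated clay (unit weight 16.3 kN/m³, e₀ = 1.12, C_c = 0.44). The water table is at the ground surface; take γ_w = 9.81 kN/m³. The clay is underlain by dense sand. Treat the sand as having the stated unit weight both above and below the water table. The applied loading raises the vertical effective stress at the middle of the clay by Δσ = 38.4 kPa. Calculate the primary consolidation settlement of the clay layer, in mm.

S_c ≈ 218 mm

Mid-depth of clay below the ground surface: z = 2.5 + 3/2 = 4 m.
Total vertical stress at mid-clay: σ_v = 18.3×2.5 + 16.3×1.5 = 70.2 kPa.
Pore pressure: u = 9.81×(4 − 0) = 39.24 kPa.
Initial effective stress: σ'_0 = σ_v − u = 70.2 − 39.24 = 30.96 kPa.
Final effective stress: σ'_f = σ'_0 + Δσ = 30.96 + 38.4 = 69.36 kPa.
Normally consolidated clay, so the full stress increment lies on the virgin compression line:
S_c = C_c·H/(1+e₀)·log₁₀(σ'_f/σ'_0) = 0.44×3/(1+1.12)×log₁₀(69.36/30.96)
    = 0.62264 × 0.35031 = 0.2181 m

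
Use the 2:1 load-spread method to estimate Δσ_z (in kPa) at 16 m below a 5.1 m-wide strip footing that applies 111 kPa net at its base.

By the 2:1 method the load spreads at 1 horizontal : 2 vertical, so at depth z the loaded area has grown by z in each plan dimension:
Δσ = qB/(B+z) = 111×5.1/(5.1+16) = 26.829 kPa

Δσ_z ≈ 26.8 kPa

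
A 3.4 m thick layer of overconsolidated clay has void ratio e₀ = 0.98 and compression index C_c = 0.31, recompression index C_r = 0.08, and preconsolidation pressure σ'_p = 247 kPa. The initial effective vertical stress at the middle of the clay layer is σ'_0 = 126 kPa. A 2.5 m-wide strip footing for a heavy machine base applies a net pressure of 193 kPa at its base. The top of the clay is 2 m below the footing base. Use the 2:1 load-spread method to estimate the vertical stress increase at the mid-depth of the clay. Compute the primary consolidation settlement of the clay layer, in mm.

S_c ≈ 28.7 mm

Mid-depth of clay below the footing base: z = 2 + 3.4/2 = 3.7 m.
Stress increase at mid-clay by the 2:1 spreading method:
Δσ = qB/(B+z) = 193×2.5/(2.5+3.7) = 77.823 kPa
Final effective stress: σ'_f = 126 + 77.823 = 203.82 kPa.
σ'_f = 203.82 ≤ σ'_p = 247 kPa, so the clay remains overconsolidated and only the recompression index applies:
S_c = C_r·H/(1+e₀)·log₁₀(σ'_f/σ'_0) = 0.08×3.4/1.98×log₁₀(203.82/126)
    = 0.13738 × 0.20888 = 0.0287 m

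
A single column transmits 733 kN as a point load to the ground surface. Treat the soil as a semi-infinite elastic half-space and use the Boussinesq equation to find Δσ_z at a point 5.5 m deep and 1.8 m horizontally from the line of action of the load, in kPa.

Δσ_z ≈ 8.97 kPa

Boussinesq vertical stress below a point load on an elastic half-space:
Δσ_z = 3P/(2πz²) · [1 + (r/z)²]^(−5/2)
r/z = 1.8/5.5 = 0.32727; [1+(r/z)²]^(−5/2) = 0.7754.
Δσ_z = 3×733/(2π×5.5²) × 0.7754 = 11.57 × 0.7754 = 8.971 kPa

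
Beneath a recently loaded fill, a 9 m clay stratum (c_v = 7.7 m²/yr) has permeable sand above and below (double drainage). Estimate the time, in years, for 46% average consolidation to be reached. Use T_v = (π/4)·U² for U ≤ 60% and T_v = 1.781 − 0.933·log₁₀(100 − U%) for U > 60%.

t ≈ 0.437 years

Drainage path length: H_d = H/2 = 4.5 m (double drainage).
U ≤ 60%: T_v = (π/4)·U² = (π/4)×0.46² = 0.16619.
t = T_v·H_d²/c_v = 0.16619×4.5²/7.7 = 0.4371 years.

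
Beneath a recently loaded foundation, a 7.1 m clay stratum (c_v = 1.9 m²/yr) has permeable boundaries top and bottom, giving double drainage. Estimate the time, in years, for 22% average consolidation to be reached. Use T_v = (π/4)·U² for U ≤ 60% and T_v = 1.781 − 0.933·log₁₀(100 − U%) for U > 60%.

t ≈ 0.252 years

Drainage path length: H_d = H/2 = 3.55 m (double drainage).
U ≤ 60%: T_v = (π/4)·U² = (π/4)×0.22² = 0.038013.
t = T_v·H_d²/c_v = 0.038013×3.55²/1.9 = 0.2521 years.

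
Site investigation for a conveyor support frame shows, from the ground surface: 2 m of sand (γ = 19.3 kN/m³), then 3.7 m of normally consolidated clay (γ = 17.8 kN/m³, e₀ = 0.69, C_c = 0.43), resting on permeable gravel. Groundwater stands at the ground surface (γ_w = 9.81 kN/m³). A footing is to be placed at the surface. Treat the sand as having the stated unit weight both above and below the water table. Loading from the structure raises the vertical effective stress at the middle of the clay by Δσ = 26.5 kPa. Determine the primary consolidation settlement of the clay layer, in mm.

S_c ≈ 237 mm

Mid-depth of clay below the ground surface: z = 2 + 3.7/2 = 3.85 m.
Total vertical stress at mid-clay: σ_v = 19.3×2 + 17.8×1.85 = 71.53 kPa.
Pore pressure: u = 9.81×(3.85 − 0) = 37.769 kPa.
Initial effective stress: σ'_0 = σ_v − u = 71.53 − 37.769 = 33.761 kPa.
Final effective stress: σ'_f = σ'_0 + Δσ = 33.761 + 26.5 = 60.261 kPa.
Normally consolidated clay, so the full stress increment lies on the virgin compression line:
S_c = C_c·H/(1+e₀)·log₁₀(σ'_f/σ'_0) = 0.43×3.7/(1+0.69)×log₁₀(60.261/33.761)
    = 0.94142 × 0.25162 = 0.2369 m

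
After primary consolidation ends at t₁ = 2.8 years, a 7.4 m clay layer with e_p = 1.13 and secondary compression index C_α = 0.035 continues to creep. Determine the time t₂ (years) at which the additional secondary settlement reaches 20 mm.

S_s = C_α·H/(1+e_p)·log₁₀(t₂/t₁) ⇒ log₁₀(t₂/t₁) = S_s·(1+e_p)/(C_α·H).
log₁₀(t₂/t₁) = 0.02 × (1+1.13) / (0.035×7.4) = 0.1645
t₂ = t₁ × 10^0.1645 = 2.8 × 1.46 = 4.089 years

t₂ ≈ 4.09 years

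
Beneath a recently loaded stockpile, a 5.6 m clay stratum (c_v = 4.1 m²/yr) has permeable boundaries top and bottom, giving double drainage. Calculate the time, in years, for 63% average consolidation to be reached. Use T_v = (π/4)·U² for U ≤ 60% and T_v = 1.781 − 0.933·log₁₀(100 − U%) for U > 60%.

Drainage path length: H_d = H/2 = 2.8 m (double drainage).
U > 60%: T_v = 1.781 − 0.933·log₁₀(100 − 63) = 0.31787.
t = T_v·H_d²/c_v = 0.31787×2.8²/4.1 = 0.6078 years.

t ≈ 0.608 years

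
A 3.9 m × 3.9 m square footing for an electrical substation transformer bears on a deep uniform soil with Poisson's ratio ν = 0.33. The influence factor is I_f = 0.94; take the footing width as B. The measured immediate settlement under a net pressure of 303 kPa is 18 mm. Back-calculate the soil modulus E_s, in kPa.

S_e = q·B·(1−ν²)/E_s · I_f  ⇒  E_s = q·B·(1−ν²)·I_f / S_e.
E_s = 303 × 3.9 × 0.8911 × 0.94 / 0.018 = 54990 kPa

E_s ≈ 55000 kPa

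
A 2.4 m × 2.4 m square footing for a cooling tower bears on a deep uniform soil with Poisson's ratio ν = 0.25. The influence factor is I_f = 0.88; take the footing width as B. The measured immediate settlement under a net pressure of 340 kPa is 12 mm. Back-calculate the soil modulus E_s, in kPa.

S_e = q·B·(1−ν²)/E_s · I_f  ⇒  E_s = q·B·(1−ν²)·I_f / S_e.
E_s = 340 × 2.4 × 0.9375 × 0.88 / 0.012 = 56100 kPa

E_s ≈ 56100 kPa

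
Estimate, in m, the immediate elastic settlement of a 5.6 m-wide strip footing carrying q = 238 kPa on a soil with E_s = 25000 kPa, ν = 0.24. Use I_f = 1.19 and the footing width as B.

Immediate (elastic) settlement: S_e = q·B·(1−ν²)/E_s · I_f.
S_e = 238 × 5.6 × (1 − 0.24²) / 25000 × 1.19
    = 238 × 5.6 × 0.9424 / 25000 × 1.19
    = 0.05979 m

S_e ≈ 0.0598 m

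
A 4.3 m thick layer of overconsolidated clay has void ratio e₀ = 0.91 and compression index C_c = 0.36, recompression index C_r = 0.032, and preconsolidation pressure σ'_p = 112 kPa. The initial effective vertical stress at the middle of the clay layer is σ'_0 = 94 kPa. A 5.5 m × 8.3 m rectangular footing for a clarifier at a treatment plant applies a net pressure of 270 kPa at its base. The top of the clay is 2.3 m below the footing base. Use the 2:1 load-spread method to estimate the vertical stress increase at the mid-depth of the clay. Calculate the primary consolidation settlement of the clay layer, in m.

Mid-depth of clay below the footing base: z = 2.3 + 4.3/2 = 4.45 m.
Stress increase at mid-clay by the 2:1 spreading method:
Δσ = qBL/((B+z)(L+z)) = 270×5.5×8.3/((5.5+4.45)(8.3+4.45)) = 97.156 kPa
Final effective stress: σ'_f = 94 + 97.156 = 191.16 kPa.
σ'_f = 191.16 > σ'_p = 112 kPa, so the stress path crosses the preconsolidation pressure — recompression up to σ'_p, then virgin compression beyond:
S_c = H/(1+e₀)·[C_r·log₁₀(σ'_p/σ'_0) + C_c·log₁₀(σ'_f/σ'_p)]
    = 4.3/1.91 × [0.032×log₁₀(112/94) + 0.36×log₁₀(191.16/112)]
    = 2.2513 × [0.0024349 + 0.083584] = 0.1937 m

S_c ≈ 0.194 m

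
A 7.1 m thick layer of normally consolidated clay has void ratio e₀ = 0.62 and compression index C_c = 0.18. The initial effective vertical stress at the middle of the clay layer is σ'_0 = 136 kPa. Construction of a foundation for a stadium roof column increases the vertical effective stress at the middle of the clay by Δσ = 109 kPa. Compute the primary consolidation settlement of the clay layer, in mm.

Final effective stress: σ'_f = σ'_0 + Δσ = 136 + 109 = 245 kPa.
Normally consolidated clay, so the full stress increment lies on the virgin compression line:
S_c = C_c·H/(1+e₀)·log₁₀(σ'_f/σ'_0) = 0.18×7.1/(1+0.62)×log₁₀(245/136)
    = 0.78889 × 0.25563 = 0.2017 m

S_c ≈ 202 mm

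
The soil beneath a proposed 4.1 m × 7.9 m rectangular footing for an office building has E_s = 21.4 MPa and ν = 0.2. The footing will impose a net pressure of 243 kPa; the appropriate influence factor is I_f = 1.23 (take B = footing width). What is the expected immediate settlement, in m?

S_e ≈ 0.055 m

Immediate (elastic) settlement: S_e = q·B·(1−ν²)/E_s · I_f.
E_s = 21.4 MPa = 21400 kPa.
S_e = 243 × 4.1 × (1 − 0.2²) / 21400 × 1.23
    = 243 × 4.1 × 0.96 / 21400 × 1.23
    = 0.05497 m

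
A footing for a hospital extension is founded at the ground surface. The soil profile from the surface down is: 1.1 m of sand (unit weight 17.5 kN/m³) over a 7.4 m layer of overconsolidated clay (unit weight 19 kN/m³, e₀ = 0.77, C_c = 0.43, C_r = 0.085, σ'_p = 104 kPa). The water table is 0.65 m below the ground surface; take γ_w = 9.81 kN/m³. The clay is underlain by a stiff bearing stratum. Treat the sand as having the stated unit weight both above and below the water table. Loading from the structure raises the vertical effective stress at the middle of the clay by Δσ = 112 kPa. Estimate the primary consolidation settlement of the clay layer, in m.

S_c ≈ 0.457 m

Mid-depth of clay below the ground surface: z = 1.1 + 7.4/2 = 4.8 m.
Total vertical stress at mid-clay: σ_v = 17.5×1.1 + 19×3.7 = 89.55 kPa.
Pore pressure: u = 9.81×(4.8 − 0.65) = 40.712 kPa.
Initial effective stress: σ'_0 = σ_v − u = 89.55 − 40.712 = 48.838 kPa.
Final effective stress: σ'_f = 48.838 + 112 = 160.84 kPa.
σ'_f = 160.84 > σ'_p = 104 kPa, so the stress path crosses the preconsolidation pressure — recompression up to σ'_p, then virgin compression beyond:
S_c = H/(1+e₀)·[C_r·log₁₀(σ'_p/σ'_0) + C_c·log₁₀(σ'_f/σ'_p)]
    = 7.4/1.77 × [0.085×log₁₀(104/48.838) + 0.43×log₁₀(160.84/104)]
    = 4.1808 × [0.027903 + 0.081425] = 0.4571 m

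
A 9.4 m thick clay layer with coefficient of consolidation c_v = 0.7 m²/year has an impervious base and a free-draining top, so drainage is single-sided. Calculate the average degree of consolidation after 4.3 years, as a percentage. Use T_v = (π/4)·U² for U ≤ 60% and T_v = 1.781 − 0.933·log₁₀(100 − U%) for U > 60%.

Drainage path length: H_d = H = 9.4 m (single drainage).
T_v = c_v·t/H_d² = 0.7×4.3/9.4² = 0.034065.
T_v = 0.034065 corresponds to the U ≤ 60% branch:
U = √(4T_v/π) = 0.2083

U ≈ 20.8 %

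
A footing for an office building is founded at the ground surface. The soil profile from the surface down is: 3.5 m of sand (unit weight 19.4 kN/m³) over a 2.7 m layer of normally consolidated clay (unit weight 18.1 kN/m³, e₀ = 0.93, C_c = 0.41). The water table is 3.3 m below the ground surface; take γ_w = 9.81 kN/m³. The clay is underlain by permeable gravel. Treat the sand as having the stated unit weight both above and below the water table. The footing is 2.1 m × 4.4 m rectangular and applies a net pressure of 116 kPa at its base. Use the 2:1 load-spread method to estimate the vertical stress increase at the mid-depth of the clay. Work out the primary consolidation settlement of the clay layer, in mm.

S_c ≈ 48.8 mm

Mid-depth of clay below the ground surface: z = 3.5 + 2.7/2 = 4.85 m.
Total vertical stress at mid-clay: σ_v = 19.4×3.5 + 18.1×1.35 = 92.335 kPa.
Pore pressure: u = 9.81×(4.85 − 3.3) = 15.206 kPa.
Initial effective stress: σ'_0 = σ_v − u = 92.335 − 15.206 = 77.129 kPa.
Stress increase at mid-clay by the 2:1 spreading method:
Δσ = qBL/((B+z)(L+z)) = 116×2.1×4.4/((2.1+4.85)(4.4+4.85)) = 16.673 kPa
Final effective stress: σ'_f = σ'_0 + Δσ = 77.129 + 16.673 = 93.802 kPa.
Normally consolidated clay, so the full stress increment lies on the virgin compression line:
S_c = C_c·H/(1+e₀)·log₁₀(σ'_f/σ'_0) = 0.41×2.7/(1+0.93)×log₁₀(93.802/77.129)
    = 0.57358 × 0.084994 = 0.04875 m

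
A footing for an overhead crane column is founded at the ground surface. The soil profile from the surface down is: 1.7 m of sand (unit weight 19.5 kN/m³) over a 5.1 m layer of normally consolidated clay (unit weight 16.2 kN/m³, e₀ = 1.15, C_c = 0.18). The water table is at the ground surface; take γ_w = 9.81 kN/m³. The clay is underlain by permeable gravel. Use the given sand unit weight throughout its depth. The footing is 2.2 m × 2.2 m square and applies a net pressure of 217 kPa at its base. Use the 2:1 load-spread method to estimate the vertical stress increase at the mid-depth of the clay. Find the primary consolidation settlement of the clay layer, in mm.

Mid-depth of clay below the ground surface: z = 1.7 + 5.1/2 = 4.25 m.
Total vertical stress at mid-clay: σ_v = 19.5×1.7 + 16.2×2.55 = 74.46 kPa.
Pore pressure: u = 9.81×(4.25 − 0) = 41.693 kPa.
Initial effective stress: σ'_0 = σ_v − u = 74.46 − 41.693 = 32.767 kPa.
Stress increase at mid-clay by the 2:1 spreading method:
Δσ = qBL/((B+z)(L+z)) = 217×2.2×2.2/((2.2+4.25)(2.2+4.25)) = 25.246 kPa
Final effective stress: σ'_f = σ'_0 + Δσ = 32.767 + 25.246 = 58.013 kPa.
Normally consolidated clay, so the full stress increment lies on the virgin compression line:
S_c = C_c·H/(1+e₀)·log₁₀(σ'_f/σ'_0) = 0.18×5.1/(1+1.15)×log₁₀(58.013/32.767)
    = 0.42698 × 0.24809 = 0.1059 m

S_c ≈ 106 mm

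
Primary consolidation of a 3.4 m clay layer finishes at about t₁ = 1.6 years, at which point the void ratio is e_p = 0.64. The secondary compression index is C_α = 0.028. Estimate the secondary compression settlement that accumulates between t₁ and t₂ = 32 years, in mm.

Secondary compression: S_s = C_α·H/(1+e_p)·log₁₀(t₂/t₁)
S_s = 0.028×3.4/(1+0.64)×log₁₀(32/1.6)
    = 0.05805 × 1.301 = 0.07552 m

S_s ≈ 75.5 mm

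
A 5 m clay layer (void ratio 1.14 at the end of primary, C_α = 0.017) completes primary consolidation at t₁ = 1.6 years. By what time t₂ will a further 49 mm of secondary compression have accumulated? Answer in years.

t₂ ≈ 27.4 years

S_s = C_α·H/(1+e_p)·log₁₀(t₂/t₁) ⇒ log₁₀(t₂/t₁) = S_s·(1+e_p)/(C_α·H).
log₁₀(t₂/t₁) = 0.049 × (1+1.14) / (0.017×5) = 1.234
t₂ = t₁ × 10^1.234 = 1.6 × 17.13 = 27.4 years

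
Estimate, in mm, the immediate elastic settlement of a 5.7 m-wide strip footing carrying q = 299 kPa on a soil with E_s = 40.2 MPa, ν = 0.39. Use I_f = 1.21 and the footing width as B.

Immediate (elastic) settlement: S_e = q·B·(1−ν²)/E_s · I_f.
E_s = 40.2 MPa = 40200 kPa.
S_e = 299 × 5.7 × (1 − 0.39²) / 40200 × 1.21
    = 299 × 5.7 × 0.8479 / 40200 × 1.21
    = 0.0435 m = 43.5 mm

S_e ≈ 43.5 mm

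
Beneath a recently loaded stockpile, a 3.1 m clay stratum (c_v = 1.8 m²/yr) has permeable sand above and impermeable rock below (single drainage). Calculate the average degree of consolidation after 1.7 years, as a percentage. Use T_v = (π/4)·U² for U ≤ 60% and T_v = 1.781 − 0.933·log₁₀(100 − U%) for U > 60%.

Drainage path length: H_d = H = 3.1 m (single drainage).
T_v = c_v·t/H_d² = 1.8×1.7/3.1² = 0.31842.
T_v = 0.31842 corresponds to the U > 60% branch:
U = 1 − 10^((1.781 − T_v)/0.933)/100 = 0.6305

U ≈ 63.1 %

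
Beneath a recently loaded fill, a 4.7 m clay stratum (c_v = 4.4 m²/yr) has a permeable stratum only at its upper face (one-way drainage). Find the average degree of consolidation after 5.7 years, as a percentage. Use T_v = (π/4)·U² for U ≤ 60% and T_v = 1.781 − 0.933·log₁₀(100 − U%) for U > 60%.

U ≈ 95.1 %

Drainage path length: H_d = H = 4.7 m (single drainage).
T_v = c_v·t/H_d² = 4.4×5.7/4.7² = 1.1354.
T_v = 1.1354 corresponds to the U > 60% branch:
U = 1 − 10^((1.781 − T_v)/0.933)/100 = 0.9508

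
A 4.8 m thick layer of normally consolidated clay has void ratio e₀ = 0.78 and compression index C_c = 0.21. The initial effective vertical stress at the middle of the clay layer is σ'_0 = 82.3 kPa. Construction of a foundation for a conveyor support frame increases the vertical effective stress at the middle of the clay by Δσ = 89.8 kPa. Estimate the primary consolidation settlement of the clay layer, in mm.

S_c ≈ 181 mm

Final effective stress: σ'_f = σ'_0 + Δσ = 82.3 + 89.8 = 172.1 kPa.
Normally consolidated clay, so the full stress increment lies on the virgin compression line:
S_c = C_c·H/(1+e₀)·log₁₀(σ'_f/σ'_0) = 0.21×4.8/(1+0.78)×log₁₀(172.1/82.3)
    = 0.56629 × 0.32038 = 0.1814 m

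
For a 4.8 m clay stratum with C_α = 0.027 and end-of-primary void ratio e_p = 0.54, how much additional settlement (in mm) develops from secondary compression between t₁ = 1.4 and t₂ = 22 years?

S_s ≈ 101 mm

Secondary compression: S_s = C_α·H/(1+e_p)·log₁₀(t₂/t₁)
S_s = 0.027×4.8/(1+0.54)×log₁₀(22/1.4)
    = 0.08416 × 1.196 = 0.1007 m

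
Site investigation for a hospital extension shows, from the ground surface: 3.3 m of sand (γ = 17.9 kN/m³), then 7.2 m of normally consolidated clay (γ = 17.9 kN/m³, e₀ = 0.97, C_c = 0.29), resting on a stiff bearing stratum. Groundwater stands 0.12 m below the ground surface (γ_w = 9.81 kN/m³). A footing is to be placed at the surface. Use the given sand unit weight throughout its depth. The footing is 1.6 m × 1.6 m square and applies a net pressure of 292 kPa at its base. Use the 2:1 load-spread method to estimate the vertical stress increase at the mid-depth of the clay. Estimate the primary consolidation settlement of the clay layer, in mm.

Mid-depth of clay below the ground surface: z = 3.3 + 7.2/2 = 6.9 m.
Total vertical stress at mid-clay: σ_v = 17.9×3.3 + 17.9×3.6 = 123.51 kPa.
Pore pressure: u = 9.81×(6.9 − 0.12) = 66.512 kPa.
Initial effective stress: σ'_0 = σ_v − u = 123.51 − 66.512 = 56.998 kPa.
Stress increase at mid-clay by the 2:1 spreading method:
Δσ = qBL/((B+z)(L+z)) = 292×1.6×1.6/((1.6+6.9)(1.6+6.9)) = 10.346 kPa
Final effective stress: σ'_f = σ'_0 + Δσ = 56.998 + 10.346 = 67.344 kPa.
Normally consolidated clay, so the full stress increment lies on the virgin compression line:
S_c = C_c·H/(1+e₀)·log₁₀(σ'_f/σ'_0) = 0.29×7.2/(1+0.97)×log₁₀(67.344/56.998)
    = 1.0599 × 0.072439 = 0.07678 m

S_c ≈ 76.8 mm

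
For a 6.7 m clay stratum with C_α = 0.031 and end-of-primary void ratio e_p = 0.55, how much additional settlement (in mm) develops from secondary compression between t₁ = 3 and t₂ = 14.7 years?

Secondary compression: S_s = C_α·H/(1+e_p)·log₁₀(t₂/t₁)
S_s = 0.031×6.7/(1+0.55)×log₁₀(14.7/3)
    = 0.134 × 0.6902 = 0.09249 m

S_s ≈ 92.5 mm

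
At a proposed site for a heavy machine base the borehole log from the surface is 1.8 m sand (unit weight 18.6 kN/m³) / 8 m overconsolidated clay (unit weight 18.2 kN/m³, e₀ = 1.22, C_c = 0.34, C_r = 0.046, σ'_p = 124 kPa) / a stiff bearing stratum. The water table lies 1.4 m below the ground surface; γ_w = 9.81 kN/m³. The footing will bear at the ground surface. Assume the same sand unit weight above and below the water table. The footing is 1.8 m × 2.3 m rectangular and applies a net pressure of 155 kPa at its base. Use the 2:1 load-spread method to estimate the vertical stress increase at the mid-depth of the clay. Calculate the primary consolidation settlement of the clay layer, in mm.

Mid-depth of clay below the ground surface: z = 1.8 + 8/2 = 5.8 m.
Total vertical stress at mid-clay: σ_v = 18.6×1.8 + 18.2×4 = 106.28 kPa.
Pore pressure: u = 9.81×(5.8 − 1.4) = 43.164 kPa.
Initial effective stress: σ'_0 = σ_v − u = 106.28 − 43.164 = 63.116 kPa.
Stress increase at mid-clay by the 2:1 spreading method:
Δσ = qBL/((B+z)(L+z)) = 155×1.8×2.3/((1.8+5.8)(2.3+5.8)) = 10.424 kPa
Final effective stress: σ'_f = 63.116 + 10.424 = 73.54 kPa.
σ'_f = 73.54 ≤ σ'_p = 124 kPa, so the clay remains overconsolidated and only the recompression index applies:
S_c = C_r·H/(1+e₀)·log₁₀(σ'_f/σ'_0) = 0.046×8/2.22×log₁₀(73.54/63.116)
    = 0.16577 × 0.066384 = 0.011 m

S_c ≈ 11 mm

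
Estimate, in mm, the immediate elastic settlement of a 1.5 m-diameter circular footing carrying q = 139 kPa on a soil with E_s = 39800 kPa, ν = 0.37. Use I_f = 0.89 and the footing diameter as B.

S_e ≈ 4.02 mm

Immediate (elastic) settlement: S_e = q·B·(1−ν²)/E_s · I_f.
S_e = 139 × 1.5 × (1 − 0.37²) / 39800 × 0.89
    = 139 × 1.5 × 0.8631 / 39800 × 0.89
    = 0.004024 m = 4.024 mm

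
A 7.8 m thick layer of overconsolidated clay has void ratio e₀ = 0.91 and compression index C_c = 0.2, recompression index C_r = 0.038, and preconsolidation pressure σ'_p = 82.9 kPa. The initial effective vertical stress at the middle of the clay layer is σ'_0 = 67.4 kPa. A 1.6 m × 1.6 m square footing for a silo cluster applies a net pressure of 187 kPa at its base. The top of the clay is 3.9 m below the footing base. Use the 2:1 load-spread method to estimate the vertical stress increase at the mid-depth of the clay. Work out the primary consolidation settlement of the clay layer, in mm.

S_c ≈ 5.21 mm

Mid-depth of clay below the footing base: z = 3.9 + 7.8/2 = 7.8 m.
Stress increase at mid-clay by the 2:1 spreading method:
Δσ = qBL/((B+z)(L+z)) = 187×1.6×1.6/((1.6+7.8)(1.6+7.8)) = 5.4178 kPa
Final effective stress: σ'_f = 67.4 + 5.4178 = 72.818 kPa.
σ'_f = 72.818 ≤ σ'_p = 82.9 kPa, so the clay remains overconsolidated and only the recompression index applies:
S_c = C_r·H/(1+e₀)·log₁₀(σ'_f/σ'_0) = 0.038×7.8/1.91×log₁₀(72.818/67.4)
    = 0.15518 × 0.033579 = 0.005211 m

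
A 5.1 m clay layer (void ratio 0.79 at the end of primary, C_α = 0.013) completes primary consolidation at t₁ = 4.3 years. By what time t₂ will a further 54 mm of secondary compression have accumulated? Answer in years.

t₂ ≈ 123 years

S_s = C_α·H/(1+e_p)·log₁₀(t₂/t₁) ⇒ log₁₀(t₂/t₁) = S_s·(1+e_p)/(C_α·H).
log₁₀(t₂/t₁) = 0.054 × (1+0.79) / (0.013×5.1) = 1.458
t₂ = t₁ × 10^1.458 = 4.3 × 28.7 = 123.4 years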